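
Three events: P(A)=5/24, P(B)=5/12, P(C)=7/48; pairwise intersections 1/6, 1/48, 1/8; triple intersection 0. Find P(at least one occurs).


P(A∪B∪C) = P(A)+P(B)+P(C) - P(AB)-P(AC)-P(BC) + P(ABC)
= 5/24+5/12+7/48 - 1/6-1/48-1/8 + 0
= 11/24

11/24


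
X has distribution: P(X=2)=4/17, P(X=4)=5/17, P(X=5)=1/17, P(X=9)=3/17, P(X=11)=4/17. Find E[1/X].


E[1/X] = sum(g(x)*P(x))
= 1/2*4/17 + 1/4*5/17 + 1/5*1/17 + 1/9*3/17 + 1/11*4/17
= 161/660

161/660


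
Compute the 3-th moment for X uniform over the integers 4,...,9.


E[X^3] = (1/6) * sum(x^3 for x=4..9)
= 1989/6 = 663/2

663/2


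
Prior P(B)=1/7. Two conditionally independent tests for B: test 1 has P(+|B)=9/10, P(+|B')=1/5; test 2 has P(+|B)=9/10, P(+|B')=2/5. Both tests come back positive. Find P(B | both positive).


After test 1: P(+) = 9/10*1/7 + 1/5*6/7 = 3/10
P(B|+) = (9/70)/(3/10) = 3/7
After test 2 (use post1 as new prior): P(+) = 9/10*3/7 + 2/5*4/7 = 43/70
P(B|+,+) = (27/70)/(43/70) = 27/43

27/43


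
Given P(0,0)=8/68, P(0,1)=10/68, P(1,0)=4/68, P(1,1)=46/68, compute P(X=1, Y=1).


Read from table: P(X=1, Y=1) = 46/68 = 23/34

23/34


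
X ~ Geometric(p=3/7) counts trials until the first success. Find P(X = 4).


P(X=4) = (1-p)^3 * p = (4/7)^3 * 3/7
= 64/343 * 3/7 = 192/2401

192/2401


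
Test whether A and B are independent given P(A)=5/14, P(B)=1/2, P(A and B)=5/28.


P(A)*P(B) = 5/14*1/2 = 5/28
P(A∩B) = 5/28, which equals P(A)P(B), so independent

Yes, A and B are independent


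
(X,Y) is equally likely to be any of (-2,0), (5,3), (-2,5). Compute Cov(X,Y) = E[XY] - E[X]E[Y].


E[X]=1/3, E[Y]=8/3, E[XY]=5/3
Cov(X,Y) = E[XY] - E[X]E[Y] = 5/3 - 1/3*8/3 = 7/9

7/9


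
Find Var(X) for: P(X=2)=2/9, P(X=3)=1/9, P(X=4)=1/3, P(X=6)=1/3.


E[X] = 37/9, E[X^2] = 173/9
Var(X) = E[X^2] - (E[X])^2 = 173/9 - (37/9)^2 = 188/81

188/81


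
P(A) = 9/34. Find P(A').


P(A') = 1 - P(A) = 1 - 9/34 = 25/34

25/34


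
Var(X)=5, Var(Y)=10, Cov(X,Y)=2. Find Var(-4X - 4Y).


Var(-4X - 4Y) = (-4)^2*Var(X) + (-4)^2*Var(Y) + 2*(-4)*(-4)*Cov(X,Y)
= 16*5 + 16*10 + 32*2
= 80 + 160 + 64 = 304

304


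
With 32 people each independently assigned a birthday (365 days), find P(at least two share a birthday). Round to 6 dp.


P(all different) = prod((365-i)/365 for i=0..31) = 0.246652
P(at least one match) = 1 - 0.246652 = 0.753348

0.753348


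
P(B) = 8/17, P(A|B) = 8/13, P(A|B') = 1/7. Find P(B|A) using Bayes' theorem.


P(A) = P(A|B)P(B) + P(A|B')P(B') = 8/13*8/17 + 1/7*9/17 = 565/1547
P(B|A) = P(A|B)P(B)/P(A) = (64/221)/(565/1547) = 448/565

448/565


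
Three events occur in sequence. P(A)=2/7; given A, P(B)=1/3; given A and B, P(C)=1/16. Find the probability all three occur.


P(A∩B∩C) = P(A) * P(B|A) * P(C|A∩B)
= 2/7 * 1/3 * 1/16
= 2/21 * 1/16 = 1/168

1/168


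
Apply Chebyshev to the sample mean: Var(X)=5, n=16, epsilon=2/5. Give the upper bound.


Var(Xbar) = Var(X)/n = 5/16
Chebyshev: P(|Xbar-mu| >= 2/5) <= Var(Xbar)/(2/5)^2 = (5/16)/(4/25) = 125/64
Bound exceeds 1, so trivial bound: 1

1


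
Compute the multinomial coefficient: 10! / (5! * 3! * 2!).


10! = 3628800
Denominator: 5!=120 * 3!=6 * 2!=2
Coefficient = 3628800 / 1440 = 2520

2520


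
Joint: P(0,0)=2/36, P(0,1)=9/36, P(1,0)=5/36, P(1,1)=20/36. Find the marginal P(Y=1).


P(Y=1) = P(0,1)+P(1,1) = 9/36 + 20/36 = 29/36

29/36


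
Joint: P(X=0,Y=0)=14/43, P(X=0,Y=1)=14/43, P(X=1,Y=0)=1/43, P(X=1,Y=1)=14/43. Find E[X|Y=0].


P(Y=0) = 15/43
E[X|Y=0] = (0*14 + 1*1)/15 = 1/15

1/15


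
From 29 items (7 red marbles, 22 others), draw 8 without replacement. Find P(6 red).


P(X=6) = C(7,6)*C(22,2) / C(29,8)
= 7*231 / 4292145
= 1617/4292145 = 49/130065

49/130065


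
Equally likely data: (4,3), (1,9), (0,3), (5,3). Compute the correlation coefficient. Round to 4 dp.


Cov(X,Y) = -2.2500, Var(X) = 4.2500, Var(Y) = 6.7500
rho = Cov/(sqrt(VarX)*sqrt(VarY)) = -0.4201

-0.4201


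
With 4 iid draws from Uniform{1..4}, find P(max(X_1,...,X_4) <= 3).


P(max <= 3) = P(all X_i <= 3) = (P(X_1 <= 3))^4
= (3/4)^4 = 81/256

81/256


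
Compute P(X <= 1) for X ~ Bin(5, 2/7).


P(X<=1) = P(X=0) + P(X=1)
= 3125/16807 + 6250/16807
= 9375/16807

9375/16807


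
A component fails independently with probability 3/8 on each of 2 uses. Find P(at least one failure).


P(at least one) = 1 - P(none)
P(none) = (1 - 3/8)^2 = (5/8)^2 = 25/64
P(at least one) = 1 - 25/64 = 39/64

39/64


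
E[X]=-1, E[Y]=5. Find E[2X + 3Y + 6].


E[2X + 3Y + 6] = 2*E[X] + 3*E[Y] + 6
= (2)*(-1) + (3)*(5) + (6)
= -2 + 15 + 6 = 19

19


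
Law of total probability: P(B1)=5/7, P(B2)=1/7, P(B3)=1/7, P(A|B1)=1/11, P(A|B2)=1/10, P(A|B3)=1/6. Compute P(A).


P(A) = P(A|B1)P(B1) + P(A|B2)P(B2) + P(A|B3)P(B3)
= 1/11*5/7 + 1/10*1/7 + 1/6*1/7
= 5/77 + 1/70 + 1/42 = 17/165

17/165


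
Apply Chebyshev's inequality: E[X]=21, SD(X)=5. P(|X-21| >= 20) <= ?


k = 20/5 = 4
Chebyshev: P(|X-mu| >= k*sigma) <= 1/k^2 = 1/4^2 = 1/16

1/16


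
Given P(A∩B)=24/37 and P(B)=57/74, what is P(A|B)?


P(A|B) = P(A∩B)/P(B) = (48/74)/(57/74) = 48/57 = 16/19

16/19


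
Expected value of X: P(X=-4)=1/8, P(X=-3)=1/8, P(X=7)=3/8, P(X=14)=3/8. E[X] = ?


E[X] = sum(x * P(x))
= -4*1/8 - 3*1/8 + 7*3/8 + 14*3/8
= 7

7


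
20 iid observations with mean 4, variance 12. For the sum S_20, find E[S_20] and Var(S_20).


E[S_n] = n*mu = 20*4 = 80
Var(S_n) = n*sigma^2 = 20*12 = 240

E[S_20]=80, Var(S_20)=240


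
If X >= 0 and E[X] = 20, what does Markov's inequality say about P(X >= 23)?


Markov: P(X >= a) <= E[X]/a
P(X >= 23) <= 20/23

20/23


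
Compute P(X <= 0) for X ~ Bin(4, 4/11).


P(X<=0) = P(X=0)
= 2401/14641
= 2401/14641

2401/14641


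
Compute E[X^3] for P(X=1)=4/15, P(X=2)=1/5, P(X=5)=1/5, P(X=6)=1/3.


E[X^3] = sum(g(x)*P(x))
= 1*4/15 + 8*1/5 + 125*1/5 + 216*1/3
= 1483/15

1483/15


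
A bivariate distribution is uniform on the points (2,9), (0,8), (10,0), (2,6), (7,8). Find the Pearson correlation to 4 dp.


Cov(X,Y) = -8.8400, Var(X) = 13.7600, Var(Y) = 10.5600
rho = Cov/(sqrt(VarX)*sqrt(VarY)) = -0.7333

-0.7333


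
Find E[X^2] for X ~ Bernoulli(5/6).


For Bernoulli: X in {0,1}
E[X^2] = 0^2*(1-5/6) + 1^2*5/6 = 5/6

5/6


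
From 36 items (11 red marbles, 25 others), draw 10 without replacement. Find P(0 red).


P(X=0) = C(11,0)*C(25,10) / C(36,10)
= 1*3268760 / 254186856
= 3268760/254186856 = 2185/169911

2185/169911


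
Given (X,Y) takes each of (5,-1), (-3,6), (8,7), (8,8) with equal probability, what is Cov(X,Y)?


E[X]=9/2, E[Y]=5, E[XY]=97/4
Cov(X,Y) = E[XY] - E[X]E[Y] = 97/4 - 9/2*5 = 7/4

7/4


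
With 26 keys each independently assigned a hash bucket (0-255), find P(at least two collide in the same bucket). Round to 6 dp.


P(all different) = prod((256-i)/256 for i=0..25) = 0.268765
P(at least one match) = 1 - 0.268765 = 0.731235

0.731235


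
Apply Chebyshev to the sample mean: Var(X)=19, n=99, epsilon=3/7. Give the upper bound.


Var(Xbar) = Var(X)/n = 19/99
Chebyshev: P(|Xbar-mu| >= 3/7) <= Var(Xbar)/(3/7)^2 = (19/99)/(9/49) = 931/891
Bound exceeds 1, so trivial bound: 1

1


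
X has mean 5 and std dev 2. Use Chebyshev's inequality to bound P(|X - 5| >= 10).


k = 10/2 = 5
Chebyshev: P(|X-mu| >= k*sigma) <= 1/k^2 = 1/5^2 = 1/25

1/25


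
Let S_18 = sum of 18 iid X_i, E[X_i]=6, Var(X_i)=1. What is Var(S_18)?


By independence, Var(S_n) = n*Var(X_1) = 18*1 = 18

18


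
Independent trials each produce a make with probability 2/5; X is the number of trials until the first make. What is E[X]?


For geometric (trials until first success), E[X] = 1/p = 1/(2/5) = 5/2

5/2


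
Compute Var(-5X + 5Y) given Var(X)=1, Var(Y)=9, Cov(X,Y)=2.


Var(-5X + 5Y) = (-5)^2*Var(X) + 5^2*Var(Y) + 2*(-5)*5*Cov(X,Y)
= 25*1 + 25*9 - 50*2
= 25 + 225 - 100 = 150

150


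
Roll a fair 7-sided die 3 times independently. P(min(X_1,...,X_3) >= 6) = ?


P(min >= 6) = P(all X_i >= 6) = (P(X_1 >= 6))^3
= (2/7)^3 = 8/343

8/343


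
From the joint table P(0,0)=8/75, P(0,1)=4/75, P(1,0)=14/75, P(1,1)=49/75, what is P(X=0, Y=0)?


Read from table: P(X=0, Y=0) = 8/75

8/75


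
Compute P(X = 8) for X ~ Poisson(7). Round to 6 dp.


P(X=8) = e^(-7) * 7^8 / 8!
≈ 0.0009118819656 * 5764801 / 40320
≈ 0.130377

0.130377


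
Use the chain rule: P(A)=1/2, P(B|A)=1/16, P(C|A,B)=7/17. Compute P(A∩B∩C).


P(A∩B∩C) = P(A) * P(B|A) * P(C|A∩B)
= 1/2 * 1/16 * 7/17
= 1/32 * 7/17 = 7/544

7/544


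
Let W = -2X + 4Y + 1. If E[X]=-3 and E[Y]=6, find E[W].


E[-2X + 4Y + 1] = -2*E[X] + 4*E[Y] + 1
= (-2)*(-3) + (4)*(6) + (1)
= 6 + 24 + 1 = 31

31


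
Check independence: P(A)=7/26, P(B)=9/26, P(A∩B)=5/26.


P(A)*P(B) = 7/26*9/26 = 63/676
P(A∩B) = 5/26 != 63/676, so not independent

No, A and B are not independent


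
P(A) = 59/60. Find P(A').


P(A') = 1 - P(A) = 1 - 59/60 = 1/60

1/60


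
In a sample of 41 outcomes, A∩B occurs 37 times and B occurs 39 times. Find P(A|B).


P(A|B) = P(A∩B)/P(B) = (37/41)/(39/41) = 37/39

37/39


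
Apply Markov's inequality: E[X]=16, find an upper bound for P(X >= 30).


Markov: P(X >= a) <= E[X]/a
P(X >= 30) <= 16/30 = 8/15

8/15


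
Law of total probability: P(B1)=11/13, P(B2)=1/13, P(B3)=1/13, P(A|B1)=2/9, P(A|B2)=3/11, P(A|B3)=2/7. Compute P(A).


P(A) = P(A|B1)P(B1) + P(A|B2)P(B2) + P(A|B3)P(B3)
= 2/9*11/13 + 3/11*1/13 + 2/7*1/13
= 22/117 + 3/143 + 2/91 = 2081/9009

2081/9009


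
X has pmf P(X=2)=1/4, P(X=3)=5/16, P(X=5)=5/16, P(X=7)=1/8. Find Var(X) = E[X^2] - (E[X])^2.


E[X] = 31/8, E[X^2] = 71/4
Var(X) = E[X^2] - (E[X])^2 = 71/4 - (31/8)^2 = 175/64

175/64


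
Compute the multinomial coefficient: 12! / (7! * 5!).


12! = 479001600
Denominator: 7!=5040 * 5!=120
Coefficient = 479001600 / 604800 = 792

792


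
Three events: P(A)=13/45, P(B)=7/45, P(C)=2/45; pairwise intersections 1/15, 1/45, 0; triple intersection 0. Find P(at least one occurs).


P(A∪B∪C) = P(A)+P(B)+P(C) - P(AB)-P(AC)-P(BC) + P(ABC)
= 13/45+7/45+2/45 - 1/15-1/45-0 + 0
= 2/5

2/5


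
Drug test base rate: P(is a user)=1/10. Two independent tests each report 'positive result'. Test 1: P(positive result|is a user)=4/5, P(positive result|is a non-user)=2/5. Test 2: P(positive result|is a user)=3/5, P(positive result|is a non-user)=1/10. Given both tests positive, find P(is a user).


After test 1: P(+) = 4/5*1/10 + 2/5*9/10 = 11/25
P(B|+) = (2/25)/(11/25) = 2/11
After test 2 (use post1 as new prior): P(+) = 3/5*2/11 + 1/10*9/11 = 21/110
P(B|+,+) = (6/55)/(21/110) = 4/7

4/7


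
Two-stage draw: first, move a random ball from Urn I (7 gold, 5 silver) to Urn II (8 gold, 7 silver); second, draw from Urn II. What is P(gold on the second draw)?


P(transfer gold) = 7/12; P(transfer silver) = 5/12
If gold transferred: Urn II has 9 gold of 16, so P(gold|gold moved) = 9/16
If silver transferred: Urn II has 8 gold of 16, so P(gold|silver moved) = 1/2
By total probability: P(gold) = 7/12*9/16 + 5/12*1/2 = 103/192

103/192


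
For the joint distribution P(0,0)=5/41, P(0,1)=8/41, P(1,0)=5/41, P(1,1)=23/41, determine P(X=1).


P(X=1) = P(1,0)+P(1,1) = 5/41 + 23/41 = 28/41

28/41


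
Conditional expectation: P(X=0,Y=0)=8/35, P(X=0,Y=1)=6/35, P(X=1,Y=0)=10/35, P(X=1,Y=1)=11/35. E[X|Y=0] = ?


P(Y=0) = 18/35
E[X|Y=0] = (0*8 + 1*10)/18 = 10/18 = 5/9

5/9


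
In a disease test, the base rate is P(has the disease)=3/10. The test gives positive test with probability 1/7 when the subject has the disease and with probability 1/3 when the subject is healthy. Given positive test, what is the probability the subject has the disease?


P(A) = P(A|B)P(B) + P(A|B')P(B') = 1/7*3/10 + 1/3*7/10 = 29/105
P(B|A) = P(A|B)P(B)/P(A) = (3/70)/(29/105) = 9/58

9/58


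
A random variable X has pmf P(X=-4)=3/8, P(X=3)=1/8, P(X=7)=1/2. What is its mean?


E[X] = sum(x * P(x))
= -4*3/8 + 3*1/8 + 7*1/2
= 19/8

19/8


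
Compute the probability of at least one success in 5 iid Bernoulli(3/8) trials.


P(at least one) = 1 - P(none)
P(none) = (1 - 3/8)^5 = (5/8)^5 = 3125/32768
P(at least one) = 1 - 3125/32768 = 29643/32768

29643/32768


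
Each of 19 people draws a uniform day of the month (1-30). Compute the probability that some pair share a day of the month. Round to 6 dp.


P(all different) = prod((30-i)/30 for i=0..18) = 0.000572
P(at least one match) = 1 - 0.000572 = 0.999428

0.999428


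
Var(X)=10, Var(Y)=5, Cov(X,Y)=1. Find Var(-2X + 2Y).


Var(-2X + 2Y) = (-2)^2*Var(X) + 2^2*Var(Y) + 2*(-2)*2*Cov(X,Y)
= 4*10 + 4*5 - 8*1
= 40 + 20 - 8 = 52

52


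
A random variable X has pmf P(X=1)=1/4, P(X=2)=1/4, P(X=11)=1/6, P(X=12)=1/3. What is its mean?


E[X] = sum(x * P(x))
= 1*1/4 + 2*1/4 + 11*1/6 + 12*1/3
= 79/12

79/12


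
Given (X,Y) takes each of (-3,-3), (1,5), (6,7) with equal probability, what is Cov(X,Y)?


E[X]=4/3, E[Y]=3, E[XY]=56/3
Cov(X,Y) = E[XY] - E[X]E[Y] = 56/3 - 4/3*3 = 44/3

44/3


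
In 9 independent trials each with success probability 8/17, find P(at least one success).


P(at least one) = 1 - P(none)
P(none) = (1 - 8/17)^9 = (9/17)^9 = 387420489/118587876497
P(at least one) = 1 - 387420489/118587876497 = 118200456008/118587876497

118200456008/118587876497


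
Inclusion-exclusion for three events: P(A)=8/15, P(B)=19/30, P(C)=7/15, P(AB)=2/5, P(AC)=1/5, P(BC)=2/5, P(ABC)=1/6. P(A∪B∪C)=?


P(A∪B∪C) = P(A)+P(B)+P(C) - P(AB)-P(AC)-P(BC) + P(ABC)
= 8/15+19/30+7/15 - 2/5-1/5-2/5 + 1/6
= 4/5

4/5


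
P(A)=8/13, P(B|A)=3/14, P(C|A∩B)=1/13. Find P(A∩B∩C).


P(A∩B∩C) = P(A) * P(B|A) * P(C|A∩B)
= 8/13 * 3/14 * 1/13
= 12/91 * 1/13 = 12/1183

12/1183


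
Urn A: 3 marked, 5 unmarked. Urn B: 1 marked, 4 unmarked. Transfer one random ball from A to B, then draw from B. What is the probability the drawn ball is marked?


P(transfer marked) = 3/8; P(transfer unmarked) = 5/8
If marked transferred: Urn II has 2 marked of 6, so P(marked|marked moved) = 1/3
If unmarked transferred: Urn II has 1 marked of 6, so P(marked|unmarked moved) = 1/6
By total probability: P(marked) = 3/8*1/3 + 5/8*1/6 = 11/48

11/48


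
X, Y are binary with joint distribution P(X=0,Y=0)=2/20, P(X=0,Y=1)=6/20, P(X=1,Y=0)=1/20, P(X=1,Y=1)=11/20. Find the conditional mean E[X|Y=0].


P(Y=0) = 3/20
E[X|Y=0] = (0*2 + 1*1)/3 = 1/3

1/3


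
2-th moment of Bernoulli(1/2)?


For Bernoulli: X in {0,1}
E[X^2] = 0^2*(1-1/2) + 1^2*1/2 = 1/2

1/2


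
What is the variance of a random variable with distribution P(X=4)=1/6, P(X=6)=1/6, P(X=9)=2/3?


E[X] = 23/3, E[X^2] = 188/3
Var(X) = E[X^2] - (E[X])^2 = 188/3 - (23/3)^2 = 35/9

35/9


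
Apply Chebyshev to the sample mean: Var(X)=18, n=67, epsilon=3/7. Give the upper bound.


Var(Xbar) = Var(X)/n = 18/67
Chebyshev: P(|Xbar-mu| >= 3/7) <= Var(Xbar)/(3/7)^2 = (18/67)/(9/49) = 98/67
Bound exceeds 1, so trivial bound: 1

1


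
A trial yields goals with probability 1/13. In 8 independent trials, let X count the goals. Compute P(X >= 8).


P(X>=8) = P(X=8)
= 1/815730721
= 1/815730721

1/815730721


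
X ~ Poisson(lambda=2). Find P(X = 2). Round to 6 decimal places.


P(X=2) = e^(-2) * 2^2 / 2!
≈ 0.1353352832 * 4 / 2
≈ 0.270671

0.270671


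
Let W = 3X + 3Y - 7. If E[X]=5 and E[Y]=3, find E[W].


E[3X + 3Y - 7] = 3*E[X] + 3*E[Y] - 7
= (3)*(5) + (3)*(3) + (-7)
= 15 + 9 - 7 = 17

17


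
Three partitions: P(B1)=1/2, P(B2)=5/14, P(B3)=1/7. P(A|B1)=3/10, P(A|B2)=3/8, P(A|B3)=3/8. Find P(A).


P(A) = P(A|B1)P(B1) + P(A|B2)P(B2) + P(A|B3)P(B3)
= 3/10*1/2 + 3/8*5/14 + 3/8*1/7
= 3/20 + 15/112 + 3/56 = 27/80

27/80


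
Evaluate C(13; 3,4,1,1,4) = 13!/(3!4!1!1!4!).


13! = 6227020800
Denominator: 3!=6 * 4!=24 * 1!=1 * 1!=1 * 4!=24
Coefficient = 6227020800 / 3456 = 1801800

1801800


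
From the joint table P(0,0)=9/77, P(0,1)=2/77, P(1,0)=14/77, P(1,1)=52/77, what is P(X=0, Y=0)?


Read from table: P(X=0, Y=0) = 9/77

9/77


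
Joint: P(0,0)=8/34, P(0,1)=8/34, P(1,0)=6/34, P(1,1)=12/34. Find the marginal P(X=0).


P(X=0) = P(0,0)+P(0,1) = 8/34 + 8/34 = 16/34 = 8/17

8/17


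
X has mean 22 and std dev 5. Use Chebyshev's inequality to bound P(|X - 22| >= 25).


k = 25/5 = 5
Chebyshev: P(|X-mu| >= k*sigma) <= 1/k^2 = 1/5^2 = 1/25

1/25


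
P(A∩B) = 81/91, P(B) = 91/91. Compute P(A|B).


P(A|B) = P(A∩B)/P(B) = (81/91)/(91/91) = 81/91

81/91


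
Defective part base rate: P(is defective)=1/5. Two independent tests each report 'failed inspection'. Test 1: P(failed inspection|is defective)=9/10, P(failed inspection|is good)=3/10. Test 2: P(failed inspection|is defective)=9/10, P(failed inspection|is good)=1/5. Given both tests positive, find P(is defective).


After test 1: P(+) = 9/10*1/5 + 3/10*4/5 = 21/50
P(B|+) = (9/50)/(21/50) = 3/7
After test 2 (use post1 as new prior): P(+) = 9/10*3/7 + 1/5*4/7 = 1/2
P(B|+,+) = (27/70)/(1/2) = 27/35

27/35


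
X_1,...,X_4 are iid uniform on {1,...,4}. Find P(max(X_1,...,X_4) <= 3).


P(max <= 3) = P(all X_i <= 3) = (P(X_1 <= 3))^4
= (3/4)^4 = 81/256

81/256


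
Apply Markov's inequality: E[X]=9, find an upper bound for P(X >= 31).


Markov: P(X >= a) <= E[X]/a
P(X >= 31) <= 9/31

9/31


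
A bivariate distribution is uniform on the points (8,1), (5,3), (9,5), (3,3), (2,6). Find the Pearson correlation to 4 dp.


Cov(X,Y) = -1.6400, Var(X) = 7.4400, Var(Y) = 3.0400
rho = Cov/(sqrt(VarX)*sqrt(VarY)) = -0.3448

-0.3448


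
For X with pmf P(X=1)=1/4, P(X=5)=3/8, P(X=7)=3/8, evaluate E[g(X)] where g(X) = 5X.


E[5X] = sum(g(x)*P(x))
= 5*1/4 + 25*3/8 + 35*3/8
= 95/4

95/4


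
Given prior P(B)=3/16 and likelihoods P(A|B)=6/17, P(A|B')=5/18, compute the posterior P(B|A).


P(A) = P(A|B)P(B) + P(A|B')P(B') = 6/17*3/16 + 5/18*13/16 = 1429/4896
P(B|A) = P(A|B)P(B)/P(A) = (9/136)/(1429/4896) = 324/1429

324/1429


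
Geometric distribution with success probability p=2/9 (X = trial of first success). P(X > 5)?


P(X > 5) = P(first 5 trials all fail) = (1-p)^5 = (7/9)^5 = 16807/59049

16807/59049


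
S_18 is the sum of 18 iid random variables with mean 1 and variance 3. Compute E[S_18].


E[S_n] = n*E[X_1] = 18*1 = 18

18


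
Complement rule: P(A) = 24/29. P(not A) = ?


P(A') = 1 - P(A) = 1 - 24/29 = 5/29

5/29


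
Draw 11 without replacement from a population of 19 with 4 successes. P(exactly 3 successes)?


P(X=3) = C(4,3)*C(15,8) / C(19,11)
= 4*6435 / 75582
= 25740/75582 = 110/323

110/323


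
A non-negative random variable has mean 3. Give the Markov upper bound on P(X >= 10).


Markov: P(X >= a) <= E[X]/a
P(X >= 10) <= 3/10

3/10


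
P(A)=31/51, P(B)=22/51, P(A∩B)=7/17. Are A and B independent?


P(A)*P(B) = 31/51*22/51 = 682/2601
P(A∩B) = 7/17 != 682/2601, so not independent

No, A and B are not independent


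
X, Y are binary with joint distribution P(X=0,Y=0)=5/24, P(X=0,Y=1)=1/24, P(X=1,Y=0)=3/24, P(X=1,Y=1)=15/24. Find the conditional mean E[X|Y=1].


P(Y=1) = 16/24
E[X|Y=1] = (0*1 + 1*15)/16 = 15/16

15/16


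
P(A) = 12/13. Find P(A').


P(A') = 1 - P(A) = 1 - 12/13 = 1/13

1/13


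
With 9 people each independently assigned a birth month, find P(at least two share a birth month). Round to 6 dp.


P(all different) = prod((12-i)/12 for i=0..8) = 0.015472
P(at least one match) = 1 - 0.015472 = 0.984528

0.984528


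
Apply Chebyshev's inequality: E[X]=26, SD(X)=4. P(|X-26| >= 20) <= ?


k = 20/4 = 5
Chebyshev: P(|X-mu| >= k*sigma) <= 1/k^2 = 1/5^2 = 1/25

1/25


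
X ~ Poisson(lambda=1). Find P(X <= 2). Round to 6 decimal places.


P(X<=2) = e^(-1)*1^0/0! + e^(-1)*1^1/1! + e^(-1)*1^2/2!
≈ 0.3678794412 + 0.3678794412 + 0.1839397206
= 0.9196986030
≈ 0.919699

0.919699


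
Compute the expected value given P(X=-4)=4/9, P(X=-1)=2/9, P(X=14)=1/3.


E[X] = sum(x * P(x))
= -4*4/9 - 1*2/9 + 14*1/3
= 8/3

8/3


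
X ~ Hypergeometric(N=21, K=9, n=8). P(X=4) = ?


P(X=4) = C(9,4)*C(12,4) / C(21,8)
= 126*495 / 203490
= 62370/203490 = 99/323

99/323


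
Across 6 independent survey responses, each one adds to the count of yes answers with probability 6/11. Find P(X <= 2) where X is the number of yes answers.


P(X<=2) = P(X=0) + P(X=1) + P(X=2)
= 15625/1771561 + 112500/1771561 + 337500/1771561
= 465625/1771561

465625/1771561


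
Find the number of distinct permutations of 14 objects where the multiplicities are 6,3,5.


14! = 87178291200
Denominator: 6!=720 * 3!=6 * 5!=120
Coefficient = 87178291200 / 518400 = 168168

168168


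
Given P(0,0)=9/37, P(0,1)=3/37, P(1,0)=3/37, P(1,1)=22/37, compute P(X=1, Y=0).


Read from table: P(X=1, Y=0) = 3/37

3/37


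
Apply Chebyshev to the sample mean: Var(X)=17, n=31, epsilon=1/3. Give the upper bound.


Var(Xbar) = Var(X)/n = 17/31
Chebyshev: P(|Xbar-mu| >= 1/3) <= Var(Xbar)/(1/3)^2 = (17/31)/(1/9) = 153/31
Bound exceeds 1, so trivial bound: 1

1


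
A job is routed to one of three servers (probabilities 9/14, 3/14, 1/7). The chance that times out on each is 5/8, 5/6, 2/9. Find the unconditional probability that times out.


P(A) = P(A|B1)P(B1) + P(A|B2)P(B2) + P(A|B3)P(B3)
= 5/8*9/14 + 5/6*3/14 + 2/9*1/7
= 45/112 + 5/28 + 2/63 = 617/1008

617/1008


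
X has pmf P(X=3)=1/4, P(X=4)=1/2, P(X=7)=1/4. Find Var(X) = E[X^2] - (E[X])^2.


E[X] = 9/2, E[X^2] = 45/2
Var(X) = E[X^2] - (E[X])^2 = 45/2 - (9/2)^2 = 9/4

9/4


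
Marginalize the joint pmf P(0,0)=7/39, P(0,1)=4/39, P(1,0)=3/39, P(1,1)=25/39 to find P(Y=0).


P(Y=0) = P(0,0)+P(1,0) = 7/39 + 3/39 = 10/39

10/39


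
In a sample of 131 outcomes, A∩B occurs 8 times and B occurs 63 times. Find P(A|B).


P(A|B) = P(A∩B)/P(B) = (8/131)/(63/131) = 8/63

8/63


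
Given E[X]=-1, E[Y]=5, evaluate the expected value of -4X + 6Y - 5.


E[-4X + 6Y - 5] = -4*E[X] + 6*E[Y] - 5
= (-4)*(-1) + (6)*(5) + (-5)
= 4 + 30 - 5 = 29

29


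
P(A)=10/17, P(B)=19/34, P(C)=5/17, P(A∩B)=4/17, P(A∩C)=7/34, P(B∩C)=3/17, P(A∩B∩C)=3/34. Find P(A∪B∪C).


P(A∪B∪C) = P(A)+P(B)+P(C) - P(AB)-P(AC)-P(BC) + P(ABC)
= 10/17+19/34+5/17 - 4/17-7/34-3/17 + 3/34
= 31/34

31/34


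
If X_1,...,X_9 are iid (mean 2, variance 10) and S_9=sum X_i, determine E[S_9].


E[S_n] = n*E[X_1] = 9*2 = 18

18


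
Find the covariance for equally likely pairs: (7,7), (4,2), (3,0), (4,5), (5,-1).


E[X]=23/5, E[Y]=13/5, E[XY]=72/5
Cov(X,Y) = E[XY] - E[X]E[Y] = 72/5 - 23/5*13/5 = 61/25

61/25


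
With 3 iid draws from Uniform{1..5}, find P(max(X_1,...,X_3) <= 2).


P(max <= 2) = P(all X_i <= 2) = (P(X_1 <= 2))^3
= (2/5)^3 = 8/125

8/125


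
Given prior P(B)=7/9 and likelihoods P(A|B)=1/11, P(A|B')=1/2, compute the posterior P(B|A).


P(A) = P(A|B)P(B) + P(A|B')P(B') = 1/11*7/9 + 1/2*2/9 = 2/11
P(B|A) = P(A|B)P(B)/P(A) = (7/99)/(2/11) = 7/18

7/18


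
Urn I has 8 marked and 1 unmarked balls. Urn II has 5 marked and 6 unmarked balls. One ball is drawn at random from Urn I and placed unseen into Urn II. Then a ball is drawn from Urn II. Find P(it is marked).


P(transfer marked) = 8/9; P(transfer unmarked) = 1/9
If marked transferred: Urn II has 6 marked of 12, so P(marked|marked moved) = 1/2
If unmarked transferred: Urn II has 5 marked of 12, so P(marked|unmarked moved) = 5/12
By total probability: P(marked) = 8/9*1/2 + 1/9*5/12 = 53/108

53/108


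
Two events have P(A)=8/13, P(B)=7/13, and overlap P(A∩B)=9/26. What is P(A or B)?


P(A∪B) = P(A) + P(B) - P(A∩B)
= 8/13 + 7/13 - 9/26 = 21/26

21/26


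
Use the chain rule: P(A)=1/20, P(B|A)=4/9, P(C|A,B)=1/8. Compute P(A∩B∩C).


P(A∩B∩C) = P(A) * P(B|A) * P(C|A∩B)
= 1/20 * 4/9 * 1/8
= 1/45 * 1/8 = 1/360

1/360


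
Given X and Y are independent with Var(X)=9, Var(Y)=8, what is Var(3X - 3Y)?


Independence => Cov(X,Y)=0
Var(3X - 3Y) = 3^2*Var(X) + (-3)^2*Var(Y)
= 9*9 + 9*8 = 153

153


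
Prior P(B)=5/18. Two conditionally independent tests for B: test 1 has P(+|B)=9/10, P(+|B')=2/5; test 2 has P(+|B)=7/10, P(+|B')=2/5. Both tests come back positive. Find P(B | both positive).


After test 1: P(+) = 9/10*5/18 + 2/5*13/18 = 97/180
P(B|+) = (1/4)/(97/180) = 45/97
After test 2 (use post1 as new prior): P(+) = 7/10*45/97 + 2/5*52/97 = 523/970
P(B|+,+) = (63/194)/(523/970) = 315/523

315/523


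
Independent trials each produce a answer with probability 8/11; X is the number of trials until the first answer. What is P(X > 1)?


P(X > 1) = P(first 1 trials all fail) = (1-p)^1 = (3/11)^1 = 3/11

3/11


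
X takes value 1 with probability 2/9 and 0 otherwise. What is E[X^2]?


For Bernoulli: X in {0,1}
E[X^2] = 0^2*(1-2/9) + 1^2*2/9 = 2/9

2/9


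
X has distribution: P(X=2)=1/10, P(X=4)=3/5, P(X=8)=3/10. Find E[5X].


E[5X] = sum(g(x)*P(x))
= 10*1/10 + 20*3/5 + 40*3/10
= 25

25


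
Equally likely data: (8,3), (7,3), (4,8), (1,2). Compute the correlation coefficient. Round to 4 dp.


Cov(X,Y) = -0.2500, Var(X) = 7.5000, Var(Y) = 5.5000
rho = Cov/(sqrt(VarX)*sqrt(VarY)) = -0.0389

-0.0389


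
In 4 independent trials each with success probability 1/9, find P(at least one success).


P(at least one) = 1 - P(none)
P(none) = (1 - 1/9)^4 = (8/9)^4 = 4096/6561
P(at least one) = 1 - 4096/6561 = 2465/6561

2465/6561


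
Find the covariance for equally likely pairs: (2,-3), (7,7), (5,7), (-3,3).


E[X]=11/4, E[Y]=7/2, E[XY]=69/4
Cov(X,Y) = E[XY] - E[X]E[Y] = 69/4 - 11/4*7/2 = 61/8

61/8


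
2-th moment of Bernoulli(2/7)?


For Bernoulli: X in {0,1}
E[X^2] = 0^2*(1-2/7) + 1^2*2/7 = 2/7

2/7


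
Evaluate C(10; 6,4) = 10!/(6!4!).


10! = 3628800
Denominator: 6!=720 * 4!=24
Coefficient = 3628800 / 17280 = 210

210


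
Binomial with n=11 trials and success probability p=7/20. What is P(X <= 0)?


P(X<=0) = P(X=0)
= 1792160394037/204800000000000
= 1792160394037/204800000000000

1792160394037/204800000000000


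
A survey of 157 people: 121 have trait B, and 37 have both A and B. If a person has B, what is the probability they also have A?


P(A|B) = P(A∩B)/P(B) = (37/157)/(121/157) = 37/121

37/121


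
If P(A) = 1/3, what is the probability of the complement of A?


P(A') = 1 - P(A) = 1 - 1/3 = 2/3

2/3


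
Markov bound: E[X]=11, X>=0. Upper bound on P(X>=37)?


Markov: P(X >= a) <= E[X]/a
P(X >= 37) <= 11/37

11/37


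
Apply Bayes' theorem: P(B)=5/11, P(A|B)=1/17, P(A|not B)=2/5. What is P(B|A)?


P(A) = P(A|B)P(B) + P(A|B')P(B') = 1/17*5/11 + 2/5*6/11 = 229/935
P(B|A) = P(A|B)P(B)/P(A) = (5/187)/(229/935) = 25/229

25/229


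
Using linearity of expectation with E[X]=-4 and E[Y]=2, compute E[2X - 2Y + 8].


E[2X - 2Y + 8] = 2*E[X] - 2*E[Y] + 8
= (2)*(-4) + (-2)*(2) + (8)
= -8 - 4 + 8 = -4

-4


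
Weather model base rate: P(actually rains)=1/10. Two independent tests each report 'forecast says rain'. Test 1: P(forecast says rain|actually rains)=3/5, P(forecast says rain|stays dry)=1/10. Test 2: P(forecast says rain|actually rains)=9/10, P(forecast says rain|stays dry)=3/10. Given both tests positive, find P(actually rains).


After test 1: P(+) = 3/5*1/10 + 1/10*9/10 = 3/20
P(B|+) = (3/50)/(3/20) = 2/5
After test 2 (use post1 as new prior): P(+) = 9/10*2/5 + 3/10*3/5 = 27/50
P(B|+,+) = (9/25)/(27/50) = 2/3

2/3


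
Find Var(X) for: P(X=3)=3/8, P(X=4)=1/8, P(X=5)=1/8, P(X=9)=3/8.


E[X] = 45/8, E[X^2] = 311/8
Var(X) = E[X^2] - (E[X])^2 = 311/8 - (45/8)^2 = 463/64

463/64


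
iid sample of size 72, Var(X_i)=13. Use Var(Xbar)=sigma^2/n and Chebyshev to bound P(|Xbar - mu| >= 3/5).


Var(Xbar) = Var(X)/n = 13/72
Chebyshev: P(|Xbar-mu| >= 3/5) <= Var(Xbar)/(3/5)^2 = (13/72)/(9/25) = 325/648

325/648


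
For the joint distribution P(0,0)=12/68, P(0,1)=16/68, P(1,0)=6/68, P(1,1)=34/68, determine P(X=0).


P(X=0) = P(0,0)+P(0,1) = 12/68 + 16/68 = 28/68 = 7/17

7/17


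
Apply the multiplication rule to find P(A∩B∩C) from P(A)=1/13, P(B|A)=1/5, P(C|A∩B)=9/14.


P(A∩B∩C) = P(A) * P(B|A) * P(C|A∩B)
= 1/13 * 1/5 * 9/14
= 1/65 * 9/14 = 9/910

9/910


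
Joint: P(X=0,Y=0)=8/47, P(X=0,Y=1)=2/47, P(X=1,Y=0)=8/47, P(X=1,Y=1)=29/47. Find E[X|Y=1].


P(Y=1) = 31/47
E[X|Y=1] = (0*2 + 1*29)/31 = 29/31

29/31


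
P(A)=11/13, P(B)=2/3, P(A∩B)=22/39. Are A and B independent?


P(A)*P(B) = 11/13*2/3 = 22/39
P(A∩B) = 22/39, which equals P(A)P(B), so independent

Yes, A and B are independent


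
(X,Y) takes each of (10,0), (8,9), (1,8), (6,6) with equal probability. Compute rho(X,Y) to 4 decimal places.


Cov(X,Y) = -6.9375, Var(X) = 11.1875, Var(Y) = 12.1875
rho = Cov/(sqrt(VarX)*sqrt(VarY)) = -0.5941

-0.5941


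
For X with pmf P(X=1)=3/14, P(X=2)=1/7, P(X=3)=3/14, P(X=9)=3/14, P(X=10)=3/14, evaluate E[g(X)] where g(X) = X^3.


E[X^3] = sum(g(x)*P(x))
= 1*3/14 + 8*1/7 + 27*3/14 + 729*3/14 + 1000*3/14
= 5287/14

5287/14


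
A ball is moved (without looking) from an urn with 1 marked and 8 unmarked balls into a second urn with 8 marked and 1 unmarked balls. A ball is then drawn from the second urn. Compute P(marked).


P(transfer marked) = 1/9; P(transfer unmarked) = 8/9
If marked transferred: Urn II has 9 marked of 10, so P(marked|marked moved) = 9/10
If unmarked transferred: Urn II has 8 marked of 10, so P(marked|unmarked moved) = 4/5
By total probability: P(marked) = 1/9*9/10 + 8/9*4/5 = 73/90

73/90


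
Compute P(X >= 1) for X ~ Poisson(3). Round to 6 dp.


P(X>=1) = 1 - P(X<=0) = 1 - (e^(-3)*3^0/0!)
≈ 1 - 0.0497870684 = 0.9502129316
≈ 0.950213

0.950213


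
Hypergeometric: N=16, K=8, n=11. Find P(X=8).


P(X=8) = C(8,8)*C(8,3) / C(16,11)
= 1*56 / 4368
= 56/4368 = 1/78

1/78


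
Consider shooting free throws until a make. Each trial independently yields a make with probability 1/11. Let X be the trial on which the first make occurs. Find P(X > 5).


P(X > 5) = P(first 5 trials all fail) = (1-p)^5 = (10/11)^5 = 100000/161051

100000/161051


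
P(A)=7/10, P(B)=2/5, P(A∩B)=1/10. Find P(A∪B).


P(A∪B) = P(A) + P(B) - P(A∩B)
= 7/10 + 2/5 - 1/10 = 1

1


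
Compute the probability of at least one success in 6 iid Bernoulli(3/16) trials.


P(at least one) = 1 - P(none)
P(none) = (1 - 3/16)^6 = (13/16)^6 = 4826809/16777216
P(at least one) = 1 - 4826809/16777216 = 11950407/16777216

11950407/16777216


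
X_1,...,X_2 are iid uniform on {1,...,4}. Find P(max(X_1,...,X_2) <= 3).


P(max <= 3) = P(all X_i <= 3) = (P(X_1 <= 3))^2
= (3/4)^2 = 9/16

9/16


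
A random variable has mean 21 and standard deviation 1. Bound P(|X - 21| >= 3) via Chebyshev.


k = 3/1 = 3
Chebyshev: P(|X-mu| >= k*sigma) <= 1/k^2 = 1/3^2 = 1/9

1/9


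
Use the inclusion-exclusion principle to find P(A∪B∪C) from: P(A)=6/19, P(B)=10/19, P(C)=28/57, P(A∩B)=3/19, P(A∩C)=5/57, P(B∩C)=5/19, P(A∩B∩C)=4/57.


P(A∪B∪C) = P(A)+P(B)+P(C) - P(AB)-P(AC)-P(BC) + P(ABC)
= 6/19+10/19+28/57 - 3/19-5/57-5/19 + 4/57
= 17/19

17/19


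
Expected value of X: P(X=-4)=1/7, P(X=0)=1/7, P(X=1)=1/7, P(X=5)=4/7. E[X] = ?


E[X] = sum(x * P(x))
= -4*1/7 + 0*1/7 + 1*1/7 + 5*4/7
= 17/7

17/7


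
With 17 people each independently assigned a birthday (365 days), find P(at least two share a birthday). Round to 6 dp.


P(all different) = prod((365-i)/365 for i=0..16) = 0.684992
P(at least one match) = 1 - 0.684992 = 0.315008

0.315008


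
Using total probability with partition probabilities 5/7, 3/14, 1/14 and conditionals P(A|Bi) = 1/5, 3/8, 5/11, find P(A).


P(A) = P(A|B1)P(B1) + P(A|B2)P(B2) + P(A|B3)P(B3)
= 1/5*5/7 + 3/8*3/14 + 5/11*1/14
= 1/7 + 9/112 + 5/154 = 45/176

45/176


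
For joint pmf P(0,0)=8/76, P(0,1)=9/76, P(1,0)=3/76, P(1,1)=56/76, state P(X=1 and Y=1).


Read from table: P(X=1, Y=1) = 56/76 = 14/19

14/19


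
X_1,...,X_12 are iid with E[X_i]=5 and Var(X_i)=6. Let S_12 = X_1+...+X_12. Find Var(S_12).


By independence, Var(S_n) = n*Var(X_1) = 12*6 = 72

72


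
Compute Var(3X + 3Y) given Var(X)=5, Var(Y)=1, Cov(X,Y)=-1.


Var(3X + 3Y) = 3^2*Var(X) + 3^2*Var(Y) + 2*3*3*Cov(X,Y)
= 9*5 + 9*1 + 18*(-1)
= 45 + 9 - 18 = 36

36


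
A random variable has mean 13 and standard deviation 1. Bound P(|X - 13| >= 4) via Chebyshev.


k = 4/1 = 4
Chebyshev: P(|X-mu| >= k*sigma) <= 1/k^2 = 1/4^2 = 1/16

1/16


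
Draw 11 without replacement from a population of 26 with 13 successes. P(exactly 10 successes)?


P(X=10) = C(13,10)*C(13,1) / C(26,11)
= 286*13 / 7726160
= 3718/7726160 = 143/297160

143/297160


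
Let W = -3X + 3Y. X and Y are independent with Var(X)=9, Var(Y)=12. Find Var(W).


Independence => Cov(X,Y)=0
Var(-3X + 3Y) = (-3)^2*Var(X) + 3^2*Var(Y)
= 9*9 + 9*12 = 189

189


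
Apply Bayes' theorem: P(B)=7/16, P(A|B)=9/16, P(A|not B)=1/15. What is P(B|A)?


P(A) = P(A|B)P(B) + P(A|B')P(B') = 9/16*7/16 + 1/15*9/16 = 363/1280
P(B|A) = P(A|B)P(B)/P(A) = (63/256)/(363/1280) = 105/121

105/121


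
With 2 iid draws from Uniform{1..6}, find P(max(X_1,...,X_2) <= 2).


P(max <= 2) = P(all X_i <= 2) = (P(X_1 <= 2))^2
= (2/6)^2 = (1/3)^2 = 1/9

1/9


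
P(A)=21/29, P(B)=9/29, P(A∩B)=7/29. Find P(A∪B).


P(A∪B) = P(A) + P(B) - P(A∩B)
= 21/29 + 9/29 - 7/29 = 23/29

23/29


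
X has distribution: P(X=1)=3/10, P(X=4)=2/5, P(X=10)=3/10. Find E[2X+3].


E[2X+3] = sum(g(x)*P(x))
= 5*3/10 + 11*2/5 + 23*3/10
= 64/5

64/5


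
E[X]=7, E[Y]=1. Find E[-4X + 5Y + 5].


E[-4X + 5Y + 5] = -4*E[X] + 5*E[Y] + 5
= (-4)*(7) + (5)*(1) + (5)
= -28 + 5 + 5 = -18

-18


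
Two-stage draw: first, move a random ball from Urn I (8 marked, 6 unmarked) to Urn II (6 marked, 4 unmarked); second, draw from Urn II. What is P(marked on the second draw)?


P(transfer marked) = 8/14 = 4/7; P(transfer unmarked) = 3/7
If marked transferred: Urn II has 7 marked of 11, so P(marked|marked moved) = 7/11
If unmarked transferred: Urn II has 6 marked of 11, so P(marked|unmarked moved) = 6/11
By total probability: P(marked) = 4/7*7/11 + 3/7*6/11 = 46/77

46/77


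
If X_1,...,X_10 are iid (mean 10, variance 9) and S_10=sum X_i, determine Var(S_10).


By independence, Var(S_n) = n*Var(X_1) = 10*9 = 90

90


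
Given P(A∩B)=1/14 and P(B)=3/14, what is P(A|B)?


P(A|B) = P(A∩B)/P(B) = (5/70)/(15/70) = 5/15 = 1/3

1/3


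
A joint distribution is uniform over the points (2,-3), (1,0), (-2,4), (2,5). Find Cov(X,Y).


E[X]=3/4, E[Y]=3/2, E[XY]=-1
Cov(X,Y) = E[XY] - E[X]E[Y] = -1 - 3/4*3/2 = -17/8

-17/8


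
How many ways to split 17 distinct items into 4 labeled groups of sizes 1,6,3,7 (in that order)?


17! = 355687428096000
Denominator: 1!=1 * 6!=720 * 3!=6 * 7!=5040
Coefficient = 355687428096000 / 21772800 = 16336320

16336320


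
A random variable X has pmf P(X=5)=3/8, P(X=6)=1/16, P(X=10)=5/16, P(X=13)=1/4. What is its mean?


E[X] = sum(x * P(x))
= 5*3/8 + 6*1/16 + 10*5/16 + 13*1/4
= 69/8

69/8


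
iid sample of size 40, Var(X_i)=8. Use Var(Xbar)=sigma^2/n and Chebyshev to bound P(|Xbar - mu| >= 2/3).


Var(Xbar) = Var(X)/n = 8/40
Chebyshev: P(|Xbar-mu| >= 2/3) <= Var(Xbar)/(2/3)^2 = (1/5)/(4/9) = 9/20

9/20


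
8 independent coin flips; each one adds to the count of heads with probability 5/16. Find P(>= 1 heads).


P(at least one) = 1 - P(none)
P(none) = (1 - 5/16)^8 = (11/16)^8 = 214358881/4294967296
P(at least one) = 1 - 214358881/4294967296 = 4080608415/4294967296

4080608415/4294967296


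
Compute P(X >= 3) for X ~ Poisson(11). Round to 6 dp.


P(X>=3) = 1 - P(X<=2) = 1 - (e^(-11)*11^0/0! + e^(-11)*11^1/1! + e^(-11)*11^2/2!)
≈ 1 - (0.0000167017 + 0.0001837187 + 0.0010104529)
= 1 - 0.0012108733 = 0.9987891267
≈ 0.998789

0.998789


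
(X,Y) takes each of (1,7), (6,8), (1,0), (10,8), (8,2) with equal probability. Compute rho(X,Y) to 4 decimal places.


Cov(X,Y) = 4.2000, Var(X) = 13.3600, Var(Y) = 11.2000
rho = Cov/(sqrt(VarX)*sqrt(VarY)) = 0.3433

0.3433


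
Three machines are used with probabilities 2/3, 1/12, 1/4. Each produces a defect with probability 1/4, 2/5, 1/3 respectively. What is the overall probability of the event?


P(A) = P(A|B1)P(B1) + P(A|B2)P(B2) + P(A|B3)P(B3)
= 1/4*2/3 + 2/5*1/12 + 1/3*1/4
= 1/6 + 1/30 + 1/12 = 17/60

17/60


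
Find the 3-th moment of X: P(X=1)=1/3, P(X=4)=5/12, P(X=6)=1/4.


E[X^3] = sum(x^3 * P(x))
= 1*1/3 + 64*5/12 + 216*1/4
= 81

81


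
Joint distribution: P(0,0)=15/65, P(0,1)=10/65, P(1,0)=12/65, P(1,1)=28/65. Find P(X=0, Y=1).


Read from table: P(X=0, Y=1) = 10/65 = 2/13

2/13


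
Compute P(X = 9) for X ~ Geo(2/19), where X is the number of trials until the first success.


P(X=9) = (1-p)^8 * p = (17/19)^8 * 2/19
= 6975757441/16983563041 * 2/19 = 13951514882/322687697779

13951514882/322687697779


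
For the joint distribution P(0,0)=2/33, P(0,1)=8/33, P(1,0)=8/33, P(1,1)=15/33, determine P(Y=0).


P(Y=0) = P(0,0)+P(1,0) = 2/33 + 8/33 = 10/33

10/33


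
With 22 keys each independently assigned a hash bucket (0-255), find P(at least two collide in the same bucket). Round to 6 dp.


P(all different) = prod((256-i)/256 for i=0..21) = 0.395058
P(at least one match) = 1 - 0.395058 = 0.604942

0.604942


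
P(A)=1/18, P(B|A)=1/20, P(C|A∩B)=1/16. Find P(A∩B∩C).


P(A∩B∩C) = P(A) * P(B|A) * P(C|A∩B)
= 1/18 * 1/20 * 1/16
= 1/360 * 1/16 = 1/5760

1/5760


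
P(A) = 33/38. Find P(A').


P(A') = 1 - P(A) = 1 - 33/38 = 5/38

5/38


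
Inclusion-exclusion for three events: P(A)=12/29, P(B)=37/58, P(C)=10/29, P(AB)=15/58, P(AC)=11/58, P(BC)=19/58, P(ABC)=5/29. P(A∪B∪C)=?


P(A∪B∪C) = P(A)+P(B)+P(C) - P(AB)-P(AC)-P(BC) + P(ABC)
= 12/29+37/58+10/29 - 15/58-11/58-19/58 + 5/29
= 23/29

23/29


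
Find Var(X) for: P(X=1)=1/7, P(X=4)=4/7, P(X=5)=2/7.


E[X] = 27/7, E[X^2] = 115/7
Var(X) = E[X^2] - (E[X])^2 = 115/7 - (27/7)^2 = 76/49

76/49


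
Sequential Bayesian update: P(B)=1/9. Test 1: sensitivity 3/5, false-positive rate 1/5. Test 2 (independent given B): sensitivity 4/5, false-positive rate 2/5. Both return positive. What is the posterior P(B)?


After test 1: P(+) = 3/5*1/9 + 1/5*8/9 = 11/45
P(B|+) = (1/15)/(11/45) = 3/11
After test 2 (use post1 as new prior): P(+) = 4/5*3/11 + 2/5*8/11 = 28/55
P(B|+,+) = (12/55)/(28/55) = 3/7

3/7


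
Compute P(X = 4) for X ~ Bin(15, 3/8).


P(X=4) = C(15,4) * p^4 * (1-p)^11
= 1365 * 81/4096 * 48828125/8589934592
= 5398681640625/35184372088832

5398681640625/35184372088832


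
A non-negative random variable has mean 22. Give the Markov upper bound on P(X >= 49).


Markov: P(X >= a) <= E[X]/a
P(X >= 49) <= 22/49

22/49


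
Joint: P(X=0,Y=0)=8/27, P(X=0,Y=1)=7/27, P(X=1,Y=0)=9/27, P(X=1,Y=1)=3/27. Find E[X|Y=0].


P(Y=0) = 17/27
E[X|Y=0] = (0*8 + 1*9)/17 = 9/17

9/17


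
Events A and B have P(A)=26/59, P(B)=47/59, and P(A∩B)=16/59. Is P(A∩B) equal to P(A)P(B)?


P(A)*P(B) = 26/59*47/59 = 1222/3481
P(A∩B) = 16/59 != 1222/3481, so not independent

No, A and B are not independent


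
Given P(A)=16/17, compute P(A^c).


P(A') = 1 - P(A) = 1 - 16/17 = 1/17

1/17


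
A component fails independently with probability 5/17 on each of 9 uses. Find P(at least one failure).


P(at least one) = 1 - P(none)
P(none) = (1 - 5/17)^9 = (12/17)^9 = 5159780352/118587876497
P(at least one) = 1 - 5159780352/118587876497 = 113428096145/118587876497

113428096145/118587876497


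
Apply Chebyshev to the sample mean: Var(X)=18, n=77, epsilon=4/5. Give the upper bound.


Var(Xbar) = Var(X)/n = 18/77
Chebyshev: P(|Xbar-mu| >= 4/5) <= Var(Xbar)/(4/5)^2 = (18/77)/(16/25) = 225/616

225/616
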